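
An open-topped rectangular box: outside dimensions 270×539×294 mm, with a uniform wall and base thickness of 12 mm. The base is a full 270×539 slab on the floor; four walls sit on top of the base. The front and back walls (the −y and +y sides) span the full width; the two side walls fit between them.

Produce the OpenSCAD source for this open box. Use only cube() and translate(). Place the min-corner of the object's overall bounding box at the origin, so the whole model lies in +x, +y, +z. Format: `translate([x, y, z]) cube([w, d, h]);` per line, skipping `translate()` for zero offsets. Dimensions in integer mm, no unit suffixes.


cube([270, 539, 12]);
translate([0, 0, 12]) cube([270, 12, 282]);
translate([0, 527, 12]) cube([270, 12, 282]);
translate([0, 12, 12]) cube([12, 515, 282]);
translate([258, 12, 12]) cube([12, 515, 282]);


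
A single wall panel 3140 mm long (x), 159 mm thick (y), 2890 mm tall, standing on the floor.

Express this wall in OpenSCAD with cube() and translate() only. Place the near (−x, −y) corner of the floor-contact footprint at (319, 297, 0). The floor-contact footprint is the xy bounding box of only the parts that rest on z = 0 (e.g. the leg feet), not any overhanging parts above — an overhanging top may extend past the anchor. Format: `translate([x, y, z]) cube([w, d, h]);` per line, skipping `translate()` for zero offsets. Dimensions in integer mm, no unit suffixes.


translate([319, 297, 0]) cube([3140, 159, 2890]);


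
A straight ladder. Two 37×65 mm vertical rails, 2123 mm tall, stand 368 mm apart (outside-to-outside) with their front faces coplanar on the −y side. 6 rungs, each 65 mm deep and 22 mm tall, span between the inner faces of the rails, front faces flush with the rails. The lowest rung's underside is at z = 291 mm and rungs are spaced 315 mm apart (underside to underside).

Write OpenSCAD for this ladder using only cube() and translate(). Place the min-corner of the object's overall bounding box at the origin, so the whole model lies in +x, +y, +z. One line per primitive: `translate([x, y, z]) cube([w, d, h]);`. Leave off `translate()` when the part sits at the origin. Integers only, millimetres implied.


cube([37, 65, 2123]);
translate([331, 0, 0]) cube([37, 65, 2123]);
translate([37, 0, 291]) cube([294, 65, 22]);
translate([37, 0, 606]) cube([294, 65, 22]);
translate([37, 0, 921]) cube([294, 65, 22]);
translate([37, 0, 1236]) cube([294, 65, 22]);
translate([37, 0, 1551]) cube([294, 65, 22]);
translate([37, 0, 1866]) cube([294, 65, 22]);


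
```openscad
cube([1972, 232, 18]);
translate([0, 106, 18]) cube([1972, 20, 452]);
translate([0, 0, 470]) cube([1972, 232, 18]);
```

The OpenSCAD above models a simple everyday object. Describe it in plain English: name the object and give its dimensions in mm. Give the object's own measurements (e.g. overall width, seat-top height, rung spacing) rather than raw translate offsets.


An I-beam lying along x, 1972 mm long. Overall section height 488 mm. Two flanges 232 mm wide (y) and 18 mm thick, one on the floor and one at the top; a web 20 mm thick runs between them, centred on the flange width.


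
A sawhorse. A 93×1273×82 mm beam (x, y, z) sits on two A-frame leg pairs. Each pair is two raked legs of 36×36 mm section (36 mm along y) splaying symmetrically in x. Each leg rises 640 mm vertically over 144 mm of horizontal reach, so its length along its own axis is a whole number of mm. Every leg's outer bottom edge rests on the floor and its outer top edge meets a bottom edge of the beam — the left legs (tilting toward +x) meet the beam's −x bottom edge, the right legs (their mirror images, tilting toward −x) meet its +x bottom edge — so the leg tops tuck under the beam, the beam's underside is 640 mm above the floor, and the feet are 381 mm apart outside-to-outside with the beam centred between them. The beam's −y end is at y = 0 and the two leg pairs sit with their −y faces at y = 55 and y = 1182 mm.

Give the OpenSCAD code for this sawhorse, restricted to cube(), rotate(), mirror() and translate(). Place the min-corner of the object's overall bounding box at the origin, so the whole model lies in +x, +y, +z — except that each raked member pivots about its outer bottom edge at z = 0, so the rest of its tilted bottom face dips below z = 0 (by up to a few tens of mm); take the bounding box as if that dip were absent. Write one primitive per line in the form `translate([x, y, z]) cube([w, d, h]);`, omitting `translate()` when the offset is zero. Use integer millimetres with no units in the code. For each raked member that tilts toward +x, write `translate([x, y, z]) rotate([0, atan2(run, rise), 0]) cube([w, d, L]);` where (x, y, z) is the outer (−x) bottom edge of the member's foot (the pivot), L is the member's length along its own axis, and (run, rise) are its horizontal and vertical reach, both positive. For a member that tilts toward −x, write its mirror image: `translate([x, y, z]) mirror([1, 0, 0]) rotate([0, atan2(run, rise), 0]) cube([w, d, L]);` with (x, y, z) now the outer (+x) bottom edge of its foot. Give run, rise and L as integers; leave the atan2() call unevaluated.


// leg length = √(144² + 640²) = 656
// right-leg outer foot x = 2·144 + 93 = 381
// beam min-corner = (144, 0, 640)
translate([144, 0, 640]) cube([93, 1273, 82]);
translate([0, 55, 0]) rotate([0, atan2(144, 640), 0]) cube([36, 36, 656]);
translate([381, 55, 0]) mirror([1, 0, 0]) rotate([0, atan2(144, 640), 0]) cube([36, 36, 656]);
translate([0, 1182, 0]) rotate([0, atan2(144, 640), 0]) cube([36, 36, 656]);
translate([381, 1182, 0]) mirror([1, 0, 0]) rotate([0, atan2(144, 640), 0]) cube([36, 36, 656]);


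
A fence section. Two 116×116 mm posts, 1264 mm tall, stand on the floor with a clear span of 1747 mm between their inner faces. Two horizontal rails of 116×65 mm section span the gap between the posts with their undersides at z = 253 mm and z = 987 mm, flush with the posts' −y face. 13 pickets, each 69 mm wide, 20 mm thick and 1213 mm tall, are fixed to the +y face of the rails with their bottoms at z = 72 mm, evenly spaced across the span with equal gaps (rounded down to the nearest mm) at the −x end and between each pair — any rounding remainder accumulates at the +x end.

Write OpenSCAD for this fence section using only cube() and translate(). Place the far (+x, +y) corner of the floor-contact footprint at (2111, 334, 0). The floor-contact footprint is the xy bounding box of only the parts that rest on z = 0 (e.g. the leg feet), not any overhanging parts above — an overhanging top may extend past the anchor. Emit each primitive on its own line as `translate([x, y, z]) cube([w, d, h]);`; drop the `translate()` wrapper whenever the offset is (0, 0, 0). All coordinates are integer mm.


translate([132, 218, 0]) cube([116, 116, 1264]);
translate([1995, 218, 0]) cube([116, 116, 1264]);
translate([248, 218, 253]) cube([1747, 116, 65]);
translate([248, 218, 987]) cube([1747, 116, 65]);
translate([308, 334, 72]) cube([69, 20, 1213]);
translate([437, 334, 72]) cube([69, 20, 1213]);
translate([566, 334, 72]) cube([69, 20, 1213]);
translate([695, 334, 72]) cube([69, 20, 1213]);
translate([824, 334, 72]) cube([69, 20, 1213]);
translate([953, 334, 72]) cube([69, 20, 1213]);
translate([1082, 334, 72]) cube([69, 20, 1213]);
translate([1211, 334, 72]) cube([69, 20, 1213]);
translate([1340, 334, 72]) cube([69, 20, 1213]);
translate([1469, 334, 72]) cube([69, 20, 1213]);
translate([1598, 334, 72]) cube([69, 20, 1213]);
translate([1727, 334, 72]) cube([69, 20, 1213]);
translate([1856, 334, 72]) cube([69, 20, 1213]);


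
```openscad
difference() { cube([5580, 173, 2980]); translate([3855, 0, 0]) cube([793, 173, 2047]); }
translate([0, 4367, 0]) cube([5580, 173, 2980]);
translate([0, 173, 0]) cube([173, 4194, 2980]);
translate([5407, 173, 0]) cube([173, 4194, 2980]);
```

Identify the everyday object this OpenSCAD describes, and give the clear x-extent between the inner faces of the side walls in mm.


A single room. The interior width is 5234 mm.

Four walls enclosing a rectangle with a door in the front wall — a room. Outside width 5580 minus two 173 mm walls gives 5234 mm.


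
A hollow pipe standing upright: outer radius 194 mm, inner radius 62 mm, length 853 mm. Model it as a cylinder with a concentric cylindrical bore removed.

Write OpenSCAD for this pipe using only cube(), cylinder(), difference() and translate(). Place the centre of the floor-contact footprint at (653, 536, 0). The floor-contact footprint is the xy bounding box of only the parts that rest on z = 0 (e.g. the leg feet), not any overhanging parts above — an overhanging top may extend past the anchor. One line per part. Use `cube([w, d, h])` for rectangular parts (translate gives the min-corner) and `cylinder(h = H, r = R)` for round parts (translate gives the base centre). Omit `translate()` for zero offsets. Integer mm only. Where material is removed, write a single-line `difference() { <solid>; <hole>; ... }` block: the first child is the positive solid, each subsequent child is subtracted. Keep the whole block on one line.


difference() { translate([653, 536, 0]) cylinder(h = 853, r = 194); translate([653, 536, 0]) cylinder(h = 853, r = 62); }


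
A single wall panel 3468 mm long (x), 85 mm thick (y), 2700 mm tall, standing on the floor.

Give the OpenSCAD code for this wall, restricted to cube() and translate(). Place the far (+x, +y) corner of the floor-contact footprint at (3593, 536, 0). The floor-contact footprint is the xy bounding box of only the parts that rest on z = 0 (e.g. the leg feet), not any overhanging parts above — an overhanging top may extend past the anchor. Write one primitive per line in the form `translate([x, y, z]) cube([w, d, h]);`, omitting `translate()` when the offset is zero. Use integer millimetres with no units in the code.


translate([125, 451, 0]) cube([3468, 85, 2700]);


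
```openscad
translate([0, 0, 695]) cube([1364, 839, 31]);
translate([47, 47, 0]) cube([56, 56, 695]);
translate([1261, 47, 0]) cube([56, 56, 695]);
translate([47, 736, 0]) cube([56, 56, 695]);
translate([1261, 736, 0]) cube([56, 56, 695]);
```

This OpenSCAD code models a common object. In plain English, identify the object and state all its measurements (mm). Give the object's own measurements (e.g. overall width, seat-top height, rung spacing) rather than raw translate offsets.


A table: top 1364 mm (x) × 839 mm (y), 31 mm thick, upper face at z = 726 mm, on four 56×56 mm square legs, each inset 47 mm from the nearest pair of top edges from z = 0 to the bottom of the top.


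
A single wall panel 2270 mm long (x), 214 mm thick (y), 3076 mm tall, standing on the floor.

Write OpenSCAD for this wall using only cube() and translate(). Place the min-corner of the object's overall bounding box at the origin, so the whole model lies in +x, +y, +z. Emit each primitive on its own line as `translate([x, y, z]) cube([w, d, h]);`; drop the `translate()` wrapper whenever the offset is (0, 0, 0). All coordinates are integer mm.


cube([2270, 214, 3076]);


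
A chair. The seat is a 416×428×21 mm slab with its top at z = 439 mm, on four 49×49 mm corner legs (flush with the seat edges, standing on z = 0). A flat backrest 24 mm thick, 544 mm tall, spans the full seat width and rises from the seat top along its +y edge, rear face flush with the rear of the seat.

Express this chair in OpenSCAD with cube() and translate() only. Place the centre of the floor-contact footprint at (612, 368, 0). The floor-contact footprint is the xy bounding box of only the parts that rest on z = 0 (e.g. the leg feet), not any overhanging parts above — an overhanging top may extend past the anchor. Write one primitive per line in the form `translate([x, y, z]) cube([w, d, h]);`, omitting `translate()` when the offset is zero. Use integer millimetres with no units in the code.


// leg_h = 439 - 21 = 418
translate([404, 154, 418]) cube([416, 428, 21]);
translate([404, 154, 0]) cube([49, 49, 418]);
translate([771, 154, 0]) cube([49, 49, 418]);
translate([404, 533, 0]) cube([49, 49, 418]);
translate([771, 533, 0]) cube([49, 49, 418]);
translate([404, 558, 439]) cube([416, 24, 544]);


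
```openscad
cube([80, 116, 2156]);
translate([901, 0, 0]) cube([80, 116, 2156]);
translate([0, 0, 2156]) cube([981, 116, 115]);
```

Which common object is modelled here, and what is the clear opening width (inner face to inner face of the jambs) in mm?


A door frame. The clear opening width is 821 mm.

Two 2156 mm tall posts with a header on top — a door frame. The left jamb is 80 mm wide at x = 0; the right jamb starts at x = 901. The clear opening is 901 − 80 = 821 mm.


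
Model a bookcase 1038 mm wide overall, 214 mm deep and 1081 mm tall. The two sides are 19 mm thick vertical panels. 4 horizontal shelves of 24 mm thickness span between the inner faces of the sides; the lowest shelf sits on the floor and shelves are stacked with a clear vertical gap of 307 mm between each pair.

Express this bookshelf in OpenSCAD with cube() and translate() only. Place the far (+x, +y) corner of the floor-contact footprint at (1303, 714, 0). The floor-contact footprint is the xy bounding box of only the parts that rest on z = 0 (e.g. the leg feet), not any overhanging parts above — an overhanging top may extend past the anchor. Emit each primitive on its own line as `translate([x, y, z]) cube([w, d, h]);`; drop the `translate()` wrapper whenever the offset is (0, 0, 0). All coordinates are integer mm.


translate([265, 500, 0]) cube([19, 214, 1081]);
translate([1284, 500, 0]) cube([19, 214, 1081]);
translate([284, 500, 0]) cube([1000, 214, 24]);
translate([284, 500, 331]) cube([1000, 214, 24]);
translate([284, 500, 662]) cube([1000, 214, 24]);
translate([284, 500, 993]) cube([1000, 214, 24]);


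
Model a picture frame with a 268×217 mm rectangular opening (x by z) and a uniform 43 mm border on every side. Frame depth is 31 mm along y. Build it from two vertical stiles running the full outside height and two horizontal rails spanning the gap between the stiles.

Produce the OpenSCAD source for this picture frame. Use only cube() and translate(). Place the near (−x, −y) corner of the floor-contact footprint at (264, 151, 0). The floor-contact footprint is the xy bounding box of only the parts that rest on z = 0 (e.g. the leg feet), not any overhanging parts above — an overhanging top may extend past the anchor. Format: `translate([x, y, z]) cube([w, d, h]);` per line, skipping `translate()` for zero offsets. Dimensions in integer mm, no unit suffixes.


translate([264, 151, 0]) cube([43, 31, 303]);
translate([575, 151, 0]) cube([43, 31, 303]);
translate([307, 151, 0]) cube([268, 31, 43]);
translate([307, 151, 260]) cube([268, 31, 43]);


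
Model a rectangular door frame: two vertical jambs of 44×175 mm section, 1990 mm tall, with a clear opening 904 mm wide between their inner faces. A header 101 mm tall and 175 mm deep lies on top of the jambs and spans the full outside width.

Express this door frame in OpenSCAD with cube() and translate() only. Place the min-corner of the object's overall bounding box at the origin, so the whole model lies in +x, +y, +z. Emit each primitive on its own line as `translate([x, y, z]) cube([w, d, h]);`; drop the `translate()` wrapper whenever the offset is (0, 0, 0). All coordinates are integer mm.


cube([44, 175, 1990]);
translate([948, 0, 0]) cube([44, 175, 1990]);
translate([0, 0, 1990]) cube([992, 175, 101]);


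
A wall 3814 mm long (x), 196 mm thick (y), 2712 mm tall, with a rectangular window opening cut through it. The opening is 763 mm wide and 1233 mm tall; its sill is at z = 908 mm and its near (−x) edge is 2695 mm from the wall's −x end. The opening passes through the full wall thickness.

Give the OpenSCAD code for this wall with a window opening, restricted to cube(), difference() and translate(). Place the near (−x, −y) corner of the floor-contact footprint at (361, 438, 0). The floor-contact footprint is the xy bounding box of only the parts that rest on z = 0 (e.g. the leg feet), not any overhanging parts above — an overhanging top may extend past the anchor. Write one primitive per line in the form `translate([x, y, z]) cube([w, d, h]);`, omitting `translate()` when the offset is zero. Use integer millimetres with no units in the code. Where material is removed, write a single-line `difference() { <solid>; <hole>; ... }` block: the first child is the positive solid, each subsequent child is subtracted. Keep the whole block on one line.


difference() { translate([361, 438, 0]) cube([3814, 196, 2712]); translate([3056, 438, 908]) cube([763, 196, 1233]); }


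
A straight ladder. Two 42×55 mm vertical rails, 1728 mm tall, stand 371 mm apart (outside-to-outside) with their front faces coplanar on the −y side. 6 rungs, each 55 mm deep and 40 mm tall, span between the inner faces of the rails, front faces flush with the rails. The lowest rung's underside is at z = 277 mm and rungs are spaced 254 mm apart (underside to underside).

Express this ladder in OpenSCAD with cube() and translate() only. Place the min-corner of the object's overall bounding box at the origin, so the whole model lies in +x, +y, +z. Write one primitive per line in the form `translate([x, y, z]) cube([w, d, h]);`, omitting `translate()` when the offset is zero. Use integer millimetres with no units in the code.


cube([42, 55, 1728]);
translate([329, 0, 0]) cube([42, 55, 1728]);
translate([42, 0, 277]) cube([287, 55, 40]);
translate([42, 0, 531]) cube([287, 55, 40]);
translate([42, 0, 785]) cube([287, 55, 40]);
translate([42, 0, 1039]) cube([287, 55, 40]);
translate([42, 0, 1293]) cube([287, 55, 40]);
translate([42, 0, 1547]) cube([287, 55, 40]);


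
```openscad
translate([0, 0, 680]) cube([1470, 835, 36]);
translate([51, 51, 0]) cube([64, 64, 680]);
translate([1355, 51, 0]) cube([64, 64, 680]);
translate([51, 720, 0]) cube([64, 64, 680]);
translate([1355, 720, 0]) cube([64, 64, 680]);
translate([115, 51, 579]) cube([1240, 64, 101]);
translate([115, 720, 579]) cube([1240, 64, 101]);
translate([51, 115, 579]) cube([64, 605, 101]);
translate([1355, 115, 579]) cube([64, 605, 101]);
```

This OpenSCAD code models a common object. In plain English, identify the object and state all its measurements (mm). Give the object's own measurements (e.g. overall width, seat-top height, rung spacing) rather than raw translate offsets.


A table: top 1470 mm (x) × 835 mm (y), 36 mm thick, upper face at z = 716 mm, on four 64×64 mm square legs, each inset 51 mm from the nearest pair of top edges from z = 0 to the bottom of the top. Four apron rails, 64 mm thick and 101 mm tall, run between adjacent legs with their top edges flush with the underside of the top and their outer faces flush with the legs' outer faces.


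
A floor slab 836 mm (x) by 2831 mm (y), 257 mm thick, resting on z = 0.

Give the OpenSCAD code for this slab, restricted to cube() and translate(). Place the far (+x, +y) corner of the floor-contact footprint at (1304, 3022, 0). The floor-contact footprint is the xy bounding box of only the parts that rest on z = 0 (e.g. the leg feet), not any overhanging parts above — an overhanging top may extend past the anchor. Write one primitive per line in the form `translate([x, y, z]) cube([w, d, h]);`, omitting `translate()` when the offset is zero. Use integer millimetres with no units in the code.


translate([468, 191, 0]) cube([836, 2831, 257]);


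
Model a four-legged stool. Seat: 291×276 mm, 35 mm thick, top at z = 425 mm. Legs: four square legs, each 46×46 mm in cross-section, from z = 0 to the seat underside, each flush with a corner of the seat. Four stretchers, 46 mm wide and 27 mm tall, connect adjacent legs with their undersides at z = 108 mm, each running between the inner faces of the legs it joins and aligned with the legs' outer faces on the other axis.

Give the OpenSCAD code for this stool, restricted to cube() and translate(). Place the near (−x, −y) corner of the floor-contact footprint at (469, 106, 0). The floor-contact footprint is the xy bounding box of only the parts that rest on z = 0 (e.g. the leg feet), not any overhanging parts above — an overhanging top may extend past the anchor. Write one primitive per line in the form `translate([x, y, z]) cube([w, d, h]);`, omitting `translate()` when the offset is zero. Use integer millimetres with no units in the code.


translate([469, 106, 390]) cube([291, 276, 35]);
translate([469, 106, 0]) cube([46, 46, 390]);
translate([714, 106, 0]) cube([46, 46, 390]);
translate([469, 336, 0]) cube([46, 46, 390]);
translate([714, 336, 0]) cube([46, 46, 390]);
translate([515, 106, 108]) cube([199, 46, 27]);
translate([515, 336, 108]) cube([199, 46, 27]);
translate([469, 152, 108]) cube([46, 184, 27]);
translate([714, 152, 108]) cube([46, 184, 27]);


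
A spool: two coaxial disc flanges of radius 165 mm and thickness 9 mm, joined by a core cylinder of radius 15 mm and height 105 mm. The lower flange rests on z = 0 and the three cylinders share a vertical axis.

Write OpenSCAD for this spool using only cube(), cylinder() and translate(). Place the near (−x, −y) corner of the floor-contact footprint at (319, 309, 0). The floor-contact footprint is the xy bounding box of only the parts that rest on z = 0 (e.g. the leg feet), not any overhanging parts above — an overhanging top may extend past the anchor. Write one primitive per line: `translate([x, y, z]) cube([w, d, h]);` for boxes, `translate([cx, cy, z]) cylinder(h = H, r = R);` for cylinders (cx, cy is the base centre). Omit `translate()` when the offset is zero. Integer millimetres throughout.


translate([484, 474, 0]) cylinder(h = 9, r = 165);
translate([484, 474, 9]) cylinder(h = 105, r = 15);
translate([484, 474, 114]) cylinder(h = 9, r = 165);


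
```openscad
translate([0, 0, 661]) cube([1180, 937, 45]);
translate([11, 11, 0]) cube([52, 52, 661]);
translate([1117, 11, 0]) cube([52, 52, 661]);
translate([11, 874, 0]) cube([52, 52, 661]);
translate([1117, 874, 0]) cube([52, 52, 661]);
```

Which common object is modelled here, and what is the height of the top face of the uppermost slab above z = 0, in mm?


A table. The table height is 706 mm.

A 1180×937×45 slab sits at z = 661 on four 52 mm square posts — a table. The top surface is at 661 + 45 = 706 mm.


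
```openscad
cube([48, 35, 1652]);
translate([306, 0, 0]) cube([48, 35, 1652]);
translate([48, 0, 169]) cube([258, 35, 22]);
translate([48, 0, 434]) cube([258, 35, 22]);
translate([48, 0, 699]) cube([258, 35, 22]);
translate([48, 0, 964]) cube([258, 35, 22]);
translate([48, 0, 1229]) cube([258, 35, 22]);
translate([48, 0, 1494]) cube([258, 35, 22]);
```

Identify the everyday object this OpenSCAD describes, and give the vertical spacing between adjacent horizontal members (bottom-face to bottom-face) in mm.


A ladder. The rung spacing is 265 mm.

Two tall 48×35 posts with 6 short bars between them — a ladder. Adjacent rungs sit at z = 169 and z = 434, so the spacing is 434 − 169 = 265 mm.


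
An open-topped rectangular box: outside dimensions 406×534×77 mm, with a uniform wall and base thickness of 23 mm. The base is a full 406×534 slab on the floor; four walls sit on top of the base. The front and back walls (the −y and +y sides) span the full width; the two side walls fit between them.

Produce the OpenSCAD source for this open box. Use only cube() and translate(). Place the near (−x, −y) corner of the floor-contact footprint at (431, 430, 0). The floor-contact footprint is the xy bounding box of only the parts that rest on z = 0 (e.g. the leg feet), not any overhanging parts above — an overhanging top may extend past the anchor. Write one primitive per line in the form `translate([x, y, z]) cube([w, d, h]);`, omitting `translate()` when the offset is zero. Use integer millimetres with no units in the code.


translate([431, 430, 0]) cube([406, 534, 23]);
translate([431, 430, 23]) cube([406, 23, 54]);
translate([431, 941, 23]) cube([406, 23, 54]);
translate([431, 453, 23]) cube([23, 488, 54]);
translate([814, 453, 23]) cube([23, 488, 54]);


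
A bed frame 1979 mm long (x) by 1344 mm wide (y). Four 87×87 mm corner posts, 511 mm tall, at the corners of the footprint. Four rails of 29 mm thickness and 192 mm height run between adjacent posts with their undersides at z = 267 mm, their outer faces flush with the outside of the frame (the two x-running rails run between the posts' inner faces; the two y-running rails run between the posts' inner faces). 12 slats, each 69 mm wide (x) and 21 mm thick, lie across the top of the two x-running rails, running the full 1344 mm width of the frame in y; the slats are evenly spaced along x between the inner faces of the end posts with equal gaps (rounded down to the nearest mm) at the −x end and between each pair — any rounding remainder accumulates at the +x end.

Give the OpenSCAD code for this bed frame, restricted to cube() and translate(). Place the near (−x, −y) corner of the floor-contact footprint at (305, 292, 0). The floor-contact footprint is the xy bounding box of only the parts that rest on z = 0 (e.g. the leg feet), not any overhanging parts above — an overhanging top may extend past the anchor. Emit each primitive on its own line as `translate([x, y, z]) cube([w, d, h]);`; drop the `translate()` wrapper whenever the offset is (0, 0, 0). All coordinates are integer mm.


translate([305, 292, 0]) cube([87, 87, 511]);
translate([305, 1549, 0]) cube([87, 87, 511]);
translate([2197, 292, 0]) cube([87, 87, 511]);
translate([2197, 1549, 0]) cube([87, 87, 511]);
translate([392, 292, 267]) cube([1805, 29, 192]);
translate([392, 1607, 267]) cube([1805, 29, 192]);
translate([305, 379, 267]) cube([29, 1170, 192]);
translate([2255, 379, 267]) cube([29, 1170, 192]);
translate([467, 292, 459]) cube([69, 1344, 21]);
translate([611, 292, 459]) cube([69, 1344, 21]);
translate([755, 292, 459]) cube([69, 1344, 21]);
translate([899, 292, 459]) cube([69, 1344, 21]);
translate([1043, 292, 459]) cube([69, 1344, 21]);
translate([1187, 292, 459]) cube([69, 1344, 21]);
translate([1331, 292, 459]) cube([69, 1344, 21]);
translate([1475, 292, 459]) cube([69, 1344, 21]);
translate([1619, 292, 459]) cube([69, 1344, 21]);
translate([1763, 292, 459]) cube([69, 1344, 21]);
translate([1907, 292, 459]) cube([69, 1344, 21]);
translate([2051, 292, 459]) cube([69, 1344, 21]);


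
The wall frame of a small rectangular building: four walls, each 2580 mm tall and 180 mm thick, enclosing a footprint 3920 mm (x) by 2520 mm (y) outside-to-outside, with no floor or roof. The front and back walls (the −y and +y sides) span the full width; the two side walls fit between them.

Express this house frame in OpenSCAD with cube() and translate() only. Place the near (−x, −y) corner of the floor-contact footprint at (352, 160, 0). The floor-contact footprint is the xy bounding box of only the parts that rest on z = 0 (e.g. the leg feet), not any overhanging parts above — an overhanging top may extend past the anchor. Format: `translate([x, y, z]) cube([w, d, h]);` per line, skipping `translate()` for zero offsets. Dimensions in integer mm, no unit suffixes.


translate([352, 160, 0]) cube([3920, 180, 2580]);
translate([352, 2500, 0]) cube([3920, 180, 2580]);
translate([352, 340, 0]) cube([180, 2160, 2580]);
translate([4092, 340, 0]) cube([180, 2160, 2580]);


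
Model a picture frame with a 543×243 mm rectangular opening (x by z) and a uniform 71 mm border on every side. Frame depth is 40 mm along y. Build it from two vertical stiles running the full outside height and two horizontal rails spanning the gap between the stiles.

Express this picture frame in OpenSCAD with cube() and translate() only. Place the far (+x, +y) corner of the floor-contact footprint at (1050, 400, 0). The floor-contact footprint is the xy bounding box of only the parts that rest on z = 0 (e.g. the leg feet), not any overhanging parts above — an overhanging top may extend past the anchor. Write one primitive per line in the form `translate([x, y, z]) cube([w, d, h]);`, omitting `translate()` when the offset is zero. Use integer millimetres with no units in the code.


translate([365, 360, 0]) cube([71, 40, 385]);
translate([979, 360, 0]) cube([71, 40, 385]);
translate([436, 360, 0]) cube([543, 40, 71]);
translate([436, 360, 314]) cube([543, 40, 71]);


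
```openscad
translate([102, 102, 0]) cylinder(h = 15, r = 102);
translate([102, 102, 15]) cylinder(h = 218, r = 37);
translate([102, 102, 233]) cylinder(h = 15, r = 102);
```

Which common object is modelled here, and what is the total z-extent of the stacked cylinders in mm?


A spool. The overall height is 248 mm.

Three coaxial cylinders, large–small–large — a spool. Two 15 mm flanges and a 218 mm core give 15 + 218 + 15 = 248 mm.


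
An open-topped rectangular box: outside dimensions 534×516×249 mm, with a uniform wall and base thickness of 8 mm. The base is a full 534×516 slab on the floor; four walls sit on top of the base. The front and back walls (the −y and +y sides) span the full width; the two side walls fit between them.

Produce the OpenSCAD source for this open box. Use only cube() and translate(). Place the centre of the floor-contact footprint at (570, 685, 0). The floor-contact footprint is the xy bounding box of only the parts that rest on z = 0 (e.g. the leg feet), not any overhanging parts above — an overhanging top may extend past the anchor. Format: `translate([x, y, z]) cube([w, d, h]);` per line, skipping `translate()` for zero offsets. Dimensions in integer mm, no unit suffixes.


translate([303, 427, 0]) cube([534, 516, 8]);
translate([303, 427, 8]) cube([534, 8, 241]);
translate([303, 935, 8]) cube([534, 8, 241]);
translate([303, 435, 8]) cube([8, 500, 241]);
translate([829, 435, 8]) cube([8, 500, 241]);


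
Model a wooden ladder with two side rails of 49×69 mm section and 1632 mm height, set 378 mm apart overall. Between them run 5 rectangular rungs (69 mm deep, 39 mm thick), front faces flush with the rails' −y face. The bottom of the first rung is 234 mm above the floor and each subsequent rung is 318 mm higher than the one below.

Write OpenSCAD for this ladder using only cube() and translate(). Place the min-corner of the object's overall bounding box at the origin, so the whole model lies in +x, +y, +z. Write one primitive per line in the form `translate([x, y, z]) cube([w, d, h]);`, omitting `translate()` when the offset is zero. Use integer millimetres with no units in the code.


cube([49, 69, 1632]);
translate([329, 0, 0]) cube([49, 69, 1632]);
translate([49, 0, 234]) cube([280, 69, 39]);
translate([49, 0, 552]) cube([280, 69, 39]);
translate([49, 0, 870]) cube([280, 69, 39]);
translate([49, 0, 1188]) cube([280, 69, 39]);
translate([49, 0, 1506]) cube([280, 69, 39]);


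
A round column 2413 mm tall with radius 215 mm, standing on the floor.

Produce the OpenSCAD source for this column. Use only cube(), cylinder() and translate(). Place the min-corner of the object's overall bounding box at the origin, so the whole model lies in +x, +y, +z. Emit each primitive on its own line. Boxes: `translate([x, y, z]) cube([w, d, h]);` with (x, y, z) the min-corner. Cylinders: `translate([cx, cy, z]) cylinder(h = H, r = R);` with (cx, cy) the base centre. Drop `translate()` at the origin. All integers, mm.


translate([215, 215, 0]) cylinder(h = 2413, r = 215);


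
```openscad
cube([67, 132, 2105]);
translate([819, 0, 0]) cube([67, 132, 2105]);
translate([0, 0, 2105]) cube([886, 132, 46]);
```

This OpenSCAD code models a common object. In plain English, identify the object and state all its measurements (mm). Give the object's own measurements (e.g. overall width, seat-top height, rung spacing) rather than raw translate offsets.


A door frame. The clear opening is 752 mm wide and 2105 mm high. Two 67 mm wide jambs, 132 mm deep, stand either side of the opening from the floor to the top of the opening. A 46 mm thick head sits across the top of both jambs, spanning the full outside width of the frame.


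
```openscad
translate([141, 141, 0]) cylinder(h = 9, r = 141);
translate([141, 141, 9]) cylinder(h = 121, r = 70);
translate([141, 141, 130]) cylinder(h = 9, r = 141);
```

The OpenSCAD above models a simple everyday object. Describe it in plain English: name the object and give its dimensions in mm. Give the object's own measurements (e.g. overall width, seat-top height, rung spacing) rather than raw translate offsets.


A spool: two coaxial disc flanges of radius 141 mm and thickness 9 mm, joined by a core cylinder of radius 70 mm and height 121 mm. The lower flange rests on z = 0 and the three cylinders share a vertical axis.


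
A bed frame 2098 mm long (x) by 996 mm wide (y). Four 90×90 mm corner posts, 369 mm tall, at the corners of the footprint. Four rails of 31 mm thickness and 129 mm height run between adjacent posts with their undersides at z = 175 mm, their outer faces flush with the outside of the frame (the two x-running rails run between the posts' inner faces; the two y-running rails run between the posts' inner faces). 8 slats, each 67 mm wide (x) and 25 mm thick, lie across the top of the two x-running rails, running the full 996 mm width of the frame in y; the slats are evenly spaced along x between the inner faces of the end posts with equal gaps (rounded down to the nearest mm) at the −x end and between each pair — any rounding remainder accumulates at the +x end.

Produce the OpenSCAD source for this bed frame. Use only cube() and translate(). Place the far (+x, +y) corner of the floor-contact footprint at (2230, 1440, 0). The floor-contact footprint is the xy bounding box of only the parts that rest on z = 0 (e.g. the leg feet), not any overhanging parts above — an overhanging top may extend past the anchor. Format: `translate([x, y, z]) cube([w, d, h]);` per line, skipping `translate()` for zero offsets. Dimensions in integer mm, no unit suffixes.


// slat z = rail_z + rail_h = 175 + 129 = 304
// slat gap = ⌊(1918 − 8·67) / 9⌋ = 153
translate([132, 444, 0]) cube([90, 90, 369]);
translate([132, 1350, 0]) cube([90, 90, 369]);
translate([2140, 444, 0]) cube([90, 90, 369]);
translate([2140, 1350, 0]) cube([90, 90, 369]);
translate([222, 444, 175]) cube([1918, 31, 129]);
translate([222, 1409, 175]) cube([1918, 31, 129]);
translate([132, 534, 175]) cube([31, 816, 129]);
translate([2199, 534, 175]) cube([31, 816, 129]);
translate([375, 444, 304]) cube([67, 996, 25]);
translate([595, 444, 304]) cube([67, 996, 25]);
translate([815, 444, 304]) cube([67, 996, 25]);
translate([1035, 444, 304]) cube([67, 996, 25]);
translate([1255, 444, 304]) cube([67, 996, 25]);
translate([1475, 444, 304]) cube([67, 996, 25]);
translate([1695, 444, 304]) cube([67, 996, 25]);
translate([1915, 444, 304]) cube([67, 996, 25]);


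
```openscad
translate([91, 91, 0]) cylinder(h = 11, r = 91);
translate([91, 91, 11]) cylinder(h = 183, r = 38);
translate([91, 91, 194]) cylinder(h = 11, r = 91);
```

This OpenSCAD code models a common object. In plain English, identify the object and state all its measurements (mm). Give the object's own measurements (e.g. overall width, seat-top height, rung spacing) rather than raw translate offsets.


A spool: two coaxial disc flanges of radius 91 mm and thickness 11 mm, joined by a core cylinder of radius 38 mm and height 183 mm. The lower flange rests on z = 0 and the three cylinders share a vertical axis.


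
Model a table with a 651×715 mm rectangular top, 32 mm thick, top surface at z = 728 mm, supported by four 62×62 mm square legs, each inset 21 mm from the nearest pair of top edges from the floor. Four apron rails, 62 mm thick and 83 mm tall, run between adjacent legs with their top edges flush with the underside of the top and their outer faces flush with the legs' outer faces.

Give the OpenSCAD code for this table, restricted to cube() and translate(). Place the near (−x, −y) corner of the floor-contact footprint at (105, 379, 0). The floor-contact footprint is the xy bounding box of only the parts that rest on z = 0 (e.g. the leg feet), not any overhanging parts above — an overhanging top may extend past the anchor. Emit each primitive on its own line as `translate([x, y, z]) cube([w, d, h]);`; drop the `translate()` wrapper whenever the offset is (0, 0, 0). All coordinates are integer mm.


translate([84, 358, 696]) cube([651, 715, 32]);
translate([105, 379, 0]) cube([62, 62, 696]);
translate([652, 379, 0]) cube([62, 62, 696]);
translate([105, 990, 0]) cube([62, 62, 696]);
translate([652, 990, 0]) cube([62, 62, 696]);
translate([167, 379, 613]) cube([485, 62, 83]);
translate([167, 990, 613]) cube([485, 62, 83]);
translate([105, 441, 613]) cube([62, 549, 83]);
translate([652, 441, 613]) cube([62, 549, 83]);


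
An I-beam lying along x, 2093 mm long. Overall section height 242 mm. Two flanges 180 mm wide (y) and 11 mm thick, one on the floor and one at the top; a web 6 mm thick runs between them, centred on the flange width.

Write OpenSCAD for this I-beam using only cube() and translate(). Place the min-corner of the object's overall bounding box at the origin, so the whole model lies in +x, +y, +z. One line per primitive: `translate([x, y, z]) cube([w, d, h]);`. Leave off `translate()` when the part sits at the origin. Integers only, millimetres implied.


cube([2093, 180, 11]);
translate([0, 87, 11]) cube([2093, 6, 220]);
translate([0, 0, 231]) cube([2093, 180, 11]);


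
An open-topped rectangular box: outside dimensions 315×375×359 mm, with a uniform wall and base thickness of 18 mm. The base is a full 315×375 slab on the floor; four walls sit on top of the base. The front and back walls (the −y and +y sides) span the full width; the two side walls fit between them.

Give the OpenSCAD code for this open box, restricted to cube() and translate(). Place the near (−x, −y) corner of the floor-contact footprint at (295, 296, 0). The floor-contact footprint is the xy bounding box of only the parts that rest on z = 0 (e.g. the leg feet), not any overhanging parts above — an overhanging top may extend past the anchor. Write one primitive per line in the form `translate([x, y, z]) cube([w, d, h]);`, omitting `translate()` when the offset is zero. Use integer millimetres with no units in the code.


translate([295, 296, 0]) cube([315, 375, 18]);
translate([295, 296, 18]) cube([315, 18, 341]);
translate([295, 653, 18]) cube([315, 18, 341]);
translate([295, 314, 18]) cube([18, 339, 341]);
translate([592, 314, 18]) cube([18, 339, 341]);


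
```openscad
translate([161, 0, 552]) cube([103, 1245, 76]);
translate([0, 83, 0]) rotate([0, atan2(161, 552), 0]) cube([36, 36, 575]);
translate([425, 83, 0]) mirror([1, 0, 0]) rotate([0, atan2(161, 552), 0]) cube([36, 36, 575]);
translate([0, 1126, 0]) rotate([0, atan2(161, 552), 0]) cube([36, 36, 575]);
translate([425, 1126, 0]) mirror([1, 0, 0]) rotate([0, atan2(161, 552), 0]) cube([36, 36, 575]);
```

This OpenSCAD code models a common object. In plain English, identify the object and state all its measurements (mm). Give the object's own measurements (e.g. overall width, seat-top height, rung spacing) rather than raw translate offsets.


A sawhorse. A 103×1245×76 mm beam (x, y, z) sits on two A-frame leg pairs. Each pair is two raked legs of 36×36 mm section (36 mm along y) splaying symmetrically in x. Each leg rises 552 mm vertically over 161 mm of horizontal reach and is 575 mm long along its own axis. Every leg's outer bottom edge rests on the floor and its outer top edge meets a bottom edge of the beam — the left legs (tilting toward +x) meet the beam's −x bottom edge, the right legs (their mirror images, tilting toward −x) meet its +x bottom edge — so the leg tops tuck under the beam, the beam's underside is 552 mm above the floor, and the feet are 425 mm apart outside-to-outside with the beam centred between them. The two leg pairs are set in 83 mm from either end of the beam.


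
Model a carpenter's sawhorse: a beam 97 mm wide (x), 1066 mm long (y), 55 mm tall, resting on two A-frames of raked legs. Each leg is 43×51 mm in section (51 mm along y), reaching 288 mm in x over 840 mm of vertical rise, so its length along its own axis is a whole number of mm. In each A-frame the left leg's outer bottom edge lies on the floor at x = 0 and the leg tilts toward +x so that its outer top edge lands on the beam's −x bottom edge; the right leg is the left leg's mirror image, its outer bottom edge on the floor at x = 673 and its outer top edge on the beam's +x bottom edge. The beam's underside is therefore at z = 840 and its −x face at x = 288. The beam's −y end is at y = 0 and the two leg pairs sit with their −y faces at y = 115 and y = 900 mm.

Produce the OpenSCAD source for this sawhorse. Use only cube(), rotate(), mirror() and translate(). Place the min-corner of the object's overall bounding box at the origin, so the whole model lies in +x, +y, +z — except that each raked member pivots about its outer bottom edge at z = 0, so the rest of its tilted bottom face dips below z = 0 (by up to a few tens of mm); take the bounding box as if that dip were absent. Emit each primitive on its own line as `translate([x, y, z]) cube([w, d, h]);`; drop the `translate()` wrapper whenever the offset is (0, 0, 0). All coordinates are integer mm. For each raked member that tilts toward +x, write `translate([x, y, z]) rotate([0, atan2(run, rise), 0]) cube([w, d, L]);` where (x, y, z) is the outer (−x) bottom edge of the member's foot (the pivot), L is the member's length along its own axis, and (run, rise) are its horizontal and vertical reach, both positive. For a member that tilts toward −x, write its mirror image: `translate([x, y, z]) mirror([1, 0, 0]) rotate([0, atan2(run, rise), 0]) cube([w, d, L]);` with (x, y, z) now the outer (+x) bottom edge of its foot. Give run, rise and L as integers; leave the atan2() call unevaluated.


// leg length = √(288² + 840²) = 888
// right-leg outer foot x = 2·288 + 97 = 673
// beam min-corner = (288, 0, 840)
translate([288, 0, 840]) cube([97, 1066, 55]);
translate([0, 115, 0]) rotate([0, atan2(288, 840), 0]) cube([43, 51, 888]);
translate([673, 115, 0]) mirror([1, 0, 0]) rotate([0, atan2(288, 840), 0]) cube([43, 51, 888]);
translate([0, 900, 0]) rotate([0, atan2(288, 840), 0]) cube([43, 51, 888]);
translate([673, 900, 0]) mirror([1, 0, 0]) rotate([0, atan2(288, 840), 0]) cube([43, 51, 888]);
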